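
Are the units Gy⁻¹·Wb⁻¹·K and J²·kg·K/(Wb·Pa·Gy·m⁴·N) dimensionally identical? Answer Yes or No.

Left side:
  Gy = m²·s⁻².
  So Gy⁻¹ = m⁻²·s².
  Wb = kg·m²·s⁻²·A⁻¹.
  So Wb⁻¹ = kg⁻¹·m⁻²·s²·A.
  Combining: Gy⁻¹·Wb⁻¹·K = (m⁻²·s²) · (kg⁻¹·m⁻²·s²·A) · K = kg⁻¹·m⁻⁴·s⁴·A·K.
Right side:
  Wb = kg·m²·s⁻²·A⁻¹.
  So Wb⁻¹ = kg⁻¹·m⁻²·s²·A.
  Pa = kg·m⁻¹·s⁻².
  So Pa⁻¹ = kg⁻¹·m·s².
  Gy = m²·s⁻².
  So Gy⁻¹ = m⁻²·s².
  J = kg·m²·s⁻².
  So J² = kg²·m⁴·s⁻⁴.
  N = kg·m·s⁻².
  So N⁻¹ = kg⁻¹·m⁻¹·s².
  Combining: Wb⁻¹·Pa⁻¹·Gy⁻¹·J²·kg·m⁻⁴·K·N⁻¹ = (kg⁻¹·m⁻²·s²·A) · (kg⁻¹·m·s²) · (m⁻²·s²) · (kg²·m⁴·s⁻⁴) · kg · m⁻⁴ · K · (kg⁻¹·m⁻¹·s²) = m⁻⁴·s⁴·A·K.
Left is kg⁻¹·m⁻⁴·s⁴·A·K; right is m⁻⁴·s⁴·A·K — different.

No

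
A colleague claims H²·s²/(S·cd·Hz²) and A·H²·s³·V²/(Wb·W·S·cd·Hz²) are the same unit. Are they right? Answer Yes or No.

Left side:
  S = kg⁻¹·m⁻²·s³·A².
  So S⁻¹ = kg·m²·s⁻³·A⁻².
  H = kg·m²·s⁻²·A⁻².
  So H² = kg²·m⁴·s⁻⁴·A⁻⁴.
  Hz = s⁻¹.
  So Hz⁻² = s².
  Combining: S⁻¹·cd⁻¹·H²·s²·Hz⁻² = (kg·m²·s⁻³·A⁻²) · cd⁻¹ · (kg²·m⁴·s⁻⁴·A⁻⁴) · s² · s² = kg³·m⁶·s⁻³·A⁻⁶·cd⁻¹.
Right side:
  Wb = V·s (flux: a volt is a weber per second),
      = kg·m²·s⁻²·A⁻¹.
  So Wb⁻¹ = kg⁻¹·m⁻²·s²·A.
  W = J/s (power = energy per time),
      = kg·m²·s⁻³.
  So W⁻¹ = kg⁻¹·m⁻²·s³.
  S = 1/Ω (conductance is reciprocal resistance),
      = kg⁻¹·m⁻²·s³·A².
  So S⁻¹ = kg·m²·s⁻³·A⁻².
  H = Wb/A (inductance = flux per current),
      = kg·m²·s⁻²·A⁻².
  So H² = kg²·m⁴·s⁻⁴·A⁻⁴.
  Hz = 1/s = s⁻¹ (frequency is cycles per second).
  So Hz⁻² = s².
  V = W/A (potential = power per current),
      = kg·m²·s⁻³·A⁻¹.
  So V² = kg²·m⁴·s⁻⁶·A⁻².
  Combining: Wb⁻¹·W⁻¹·A·S⁻¹·H²·cd⁻¹·s³·Hz⁻²·V² = (kg⁻¹·m⁻²·s²·A) · (kg⁻¹·m⁻²·s³) · A · (kg·m²·s⁻³·A⁻²) · (kg²·m⁴·s⁻⁴·A⁻⁴) · cd⁻¹ · s³ · s² · (kg²·m⁴·s⁻⁶·A⁻²) = kg³·m⁶·s⁻³·A⁻⁶·cd⁻¹.
Both reduce to kg³·m⁶·s⁻³·A⁻⁶·cd⁻¹.

Yes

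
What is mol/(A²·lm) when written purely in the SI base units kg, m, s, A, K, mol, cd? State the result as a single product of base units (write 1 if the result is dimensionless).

lm = cd.
So lm⁻¹ = cd⁻¹.
Combining: mol·A⁻²·lm⁻¹ = mol · A⁻² · cd⁻¹ = A⁻²·mol·cd⁻¹.

A⁻²·mol·cd⁻¹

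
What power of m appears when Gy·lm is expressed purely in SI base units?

Gy = m²·s⁻².
lm = cd.
Combining: Gy·lm = (m²·s⁻²) · cd = m²·s⁻²·cd.
The exponent of m is 2.

2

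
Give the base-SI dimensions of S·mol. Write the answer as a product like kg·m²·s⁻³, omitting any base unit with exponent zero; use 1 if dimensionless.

kg⁻¹·m⁻²·s³·A²·mol

S = 1/Ω (conductance is reciprocal resistance),
    = kg⁻¹·m⁻²·s³·A².
Combining: S·mol = (kg⁻¹·m⁻²·s³·A²) · mol = kg⁻¹·m⁻²·s³·A²·mol.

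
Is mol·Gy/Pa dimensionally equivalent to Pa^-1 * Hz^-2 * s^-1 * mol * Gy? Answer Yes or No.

Left side:
  Pa = N/m² (pressure = force per area),
      = kg·m⁻¹·s⁻².
  So Pa⁻¹ = kg⁻¹·m·s².
  Gy = J/kg (absorbed dose = energy per mass),
      = m²·s⁻².
  Combining: Pa⁻¹·mol·Gy = (kg⁻¹·m·s²) · mol · (m²·s⁻²) = kg⁻¹·m³·mol.
Right side:
  Pa = N/m² (pressure = force per area),
      = kg·m⁻¹·s⁻².
  So Pa⁻¹ = kg⁻¹·m·s².
  Hz = 1/s = s⁻¹ (frequency is cycles per second).
  So Hz⁻² = s².
  Gy = J/kg (absorbed dose = energy per mass),
      = m²·s⁻².
  Combining: Pa⁻¹·Hz⁻²·s⁻¹·mol·Gy = (kg⁻¹·m·s²) · s² · s⁻¹ · mol · (m²·s⁻²) = kg⁻¹·m³·s·mol.
Left is kg⁻¹·m³·mol; right is kg⁻¹·m³·s·mol — different.

No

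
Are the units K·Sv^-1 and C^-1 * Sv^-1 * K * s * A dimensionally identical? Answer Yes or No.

Left side:
  Sv = m²·s⁻².
  So Sv⁻¹ = m⁻²·s².
  Combining: K·Sv⁻¹ = K · (m⁻²·s²) = m⁻²·s²·K.
Right side:
  C = A·s = s·A (charge = current × time).
  So C⁻¹ = s⁻¹·A⁻¹.
  Sv = J/kg (equivalent dose = energy per mass),
      = m²·s⁻².
  So Sv⁻¹ = m⁻²·s².
  Combining: C⁻¹·Sv⁻¹·K·s·A = (s⁻¹·A⁻¹) · (m⁻²·s²) · K · s · A = m⁻²·s²·K.
Both reduce to m⁻²·s²·K.

Yes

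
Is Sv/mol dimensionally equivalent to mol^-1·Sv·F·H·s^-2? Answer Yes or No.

Yes

Left side:
  Sv = J/kg (equivalent dose = energy per mass),
      = m²·s⁻².
  Combining: mol⁻¹·Sv = mol⁻¹ · (m²·s⁻²) = m²·s⁻²·mol⁻¹.
Right side:
  Sv = J/kg (equivalent dose = energy per mass),
      = m²·s⁻².
  F = C/V (capacitance = charge per voltage),
      = A·s/(kg·m²·s⁻³·A⁻¹) (substituting C and V),
      = kg⁻¹·m⁻²·s⁴·A².
  H = Wb/A (inductance = flux per current),
      = kg·m²·s⁻²·A⁻².
  Combining: mol⁻¹·Sv·F·H·s⁻² = mol⁻¹ · (m²·s⁻²) · (kg⁻¹·m⁻²·s⁴·A²) · (kg·m²·s⁻²·A⁻²) · s⁻² = m²·s⁻²·mol⁻¹.
Both reduce to m²·s⁻²·mol⁻¹.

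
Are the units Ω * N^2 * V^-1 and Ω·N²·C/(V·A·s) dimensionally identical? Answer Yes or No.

Yes

Left side:
  Ω = V/A (resistance = voltage per current),
      = kg·m²·s⁻³·A⁻².
  N = kg·m/s² = kg·m·s⁻² (force = mass × acceleration).
  So N² = kg²·m²·s⁻⁴.
  V = W/A (potential = power per current),
      = kg·m²·s⁻³·A⁻¹.
  So V⁻¹ = kg⁻¹·m⁻²·s³·A.
  Combining: Ω·N²·V⁻¹ = (kg·m²·s⁻³·A⁻²) · (kg²·m²·s⁻⁴) · (kg⁻¹·m⁻²·s³·A) = kg²·m²·s⁻⁴·A⁻¹.
Right side:
  Ω = kg·m²·s⁻³·A⁻².
  N = kg·m·s⁻².
  So N² = kg²·m²·s⁻⁴.
  V = kg·m²·s⁻³·A⁻¹.
  So V⁻¹ = kg⁻¹·m⁻²·s³·A.
  C = s·A.
  Combining: Ω·N²·V⁻¹·A⁻¹·s⁻¹·C = (kg·m²·s⁻³·A⁻²) · (kg²·m²·s⁻⁴) · (kg⁻¹·m⁻²·s³·A) · A⁻¹ · s⁻¹ · (s·A) = kg²·m²·s⁻⁴·A⁻¹.
Both reduce to kg²·m²·s⁻⁴·A⁻¹.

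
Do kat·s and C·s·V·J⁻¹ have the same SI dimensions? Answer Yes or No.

Left side:
  kat = mol/s = s⁻¹·mol (catalytic activity).
  Combining: kat·s = (s⁻¹·mol) · s = mol.
Right side:
  C = A·s = s·A (charge = current × time).
  V = W/A (potential = power per current),
      = kg·m²·s⁻³·A⁻¹.
  J = N·m (work = force × distance),
      = kg·m²·s⁻².
  So J⁻¹ = kg⁻¹·m⁻²·s².
  Combining: C·s·V·J⁻¹ = (s·A) · s · (kg·m²·s⁻³·A⁻¹) · (kg⁻¹·m⁻²·s²) = s.
Left is mol; right is s — different.

No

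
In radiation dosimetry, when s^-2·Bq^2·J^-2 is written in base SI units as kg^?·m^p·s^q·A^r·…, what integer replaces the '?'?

-2

Bq = s⁻¹.
So Bq² = s⁻².
J = kg·m²·s⁻².
So J⁻² = kg⁻²·m⁻⁴·s⁴.
Combining: s⁻²·Bq²·J⁻² = s⁻² · s⁻² · (kg⁻²·m⁻⁴·s⁴) = kg⁻²·m⁻⁴.
The exponent of kg is -2.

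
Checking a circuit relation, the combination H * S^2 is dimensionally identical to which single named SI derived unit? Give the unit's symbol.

F

H = kg·m²·s⁻²·A⁻².
S = kg⁻¹·m⁻²·s³·A².
So S² = kg⁻²·m⁻⁴·s⁶·A⁴.
Combining: H·S² = (kg·m²·s⁻²·A⁻²) · (kg⁻²·m⁻⁴·s⁶·A⁴) = kg⁻¹·m⁻²·s⁴·A².
kg⁻¹·m⁻²·s⁴·A² is the base-SI form of the farad.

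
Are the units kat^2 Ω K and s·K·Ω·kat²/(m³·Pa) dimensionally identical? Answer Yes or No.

No

Left side:
  kat = mol/s = s⁻¹·mol (catalytic activity).
  So kat² = s⁻²·mol².
  Ω = V/A (resistance = voltage per current),
      = kg·m²·s⁻³·A⁻².
  Combining: kat²·Ω·K = (s⁻²·mol²) · (kg·m²·s⁻³·A⁻²) · K = kg·m²·s⁻⁵·A⁻²·K·mol².
Right side:
  Ω = V/A (resistance = voltage per current),
      = kg·m²·s⁻³·A⁻².
  Pa = N/m² (pressure = force per area),
      = kg·m⁻¹·s⁻².
  So Pa⁻¹ = kg⁻¹·m·s².
  kat = mol/s = s⁻¹·mol (catalytic activity).
  So kat² = s⁻²·mol².
  Combining: m⁻³·s·K·Ω·Pa⁻¹·kat² = m⁻³ · s · K · (kg·m²·s⁻³·A⁻²) · (kg⁻¹·m·s²) · (s⁻²·mol²) = s⁻²·A⁻²·K·mol².
Left is kg·m²·s⁻⁵·A⁻²·K·mol²; right is s⁻²·A⁻²·K·mol² — different.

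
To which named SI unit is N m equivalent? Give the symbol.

N = kg·m·s⁻².
Combining: N·m = (kg·m·s⁻²) · m = kg·m²·s⁻².
kg·m²·s⁻² is the base-SI form of the joule.

J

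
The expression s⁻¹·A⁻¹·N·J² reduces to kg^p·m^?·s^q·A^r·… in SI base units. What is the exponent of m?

N = kg·m/s² = kg·m·s⁻² (force = mass × acceleration).
J = N·m (work = force × distance),
    = kg·m²·s⁻².
So J² = kg²·m⁴·s⁻⁴.
Combining: s⁻¹·A⁻¹·N·J² = s⁻¹ · A⁻¹ · (kg·m·s⁻²) · (kg²·m⁴·s⁻⁴) = kg³·m⁵·s⁻⁷·A⁻¹.
The exponent of m is 5.

5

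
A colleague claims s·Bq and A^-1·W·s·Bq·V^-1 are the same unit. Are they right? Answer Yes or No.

Yes

Left side:
  Bq = s⁻¹.
  Combining: s·Bq = s · s⁻¹ = 1.
Right side:
  W = kg·m²·s⁻³.
  Bq = s⁻¹.
  V = kg·m²·s⁻³·A⁻¹.
  So V⁻¹ = kg⁻¹·m⁻²·s³·A.
  Combining: A⁻¹·W·s·Bq·V⁻¹ = A⁻¹ · (kg·m²·s⁻³) · s · s⁻¹ · (kg⁻¹·m⁻²·s³·A) = 1.
Both reduce to 1.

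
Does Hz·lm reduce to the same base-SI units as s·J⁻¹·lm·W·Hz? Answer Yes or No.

Left side:
  Hz = s⁻¹.
  lm = cd.
  Combining: Hz·lm = s⁻¹ · cd = s⁻¹·cd.
Right side:
  J = N·m (work = force × distance),
      = kg·m²·s⁻².
  So J⁻¹ = kg⁻¹·m⁻²·s².
  lm = cd·sr = cd (luminous flux; sr is dimensionless).
  W = J/s (power = energy per time),
      = kg·m²·s⁻³.
  Hz = 1/s = s⁻¹ (frequency is cycles per second).
  Combining: s·J⁻¹·lm·W·Hz = s · (kg⁻¹·m⁻²·s²) · cd · (kg·m²·s⁻³) · s⁻¹ = s⁻¹·cd.
Both reduce to s⁻¹·cd.

Yes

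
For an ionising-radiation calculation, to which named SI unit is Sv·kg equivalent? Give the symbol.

J

Sv = J/kg (equivalent dose = energy per mass),
    = m²·s⁻².
Combining: Sv·kg = (m²·s⁻²) · kg = kg·m²·s⁻².
kg·m²·s⁻² is the base-SI form of the joule.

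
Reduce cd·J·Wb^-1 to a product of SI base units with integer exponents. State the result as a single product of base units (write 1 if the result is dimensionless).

J = N·m (work = force × distance),
    = kg·m²·s⁻².
Wb = V·s (flux: a volt is a weber per second),
    = kg·m²·s⁻²·A⁻¹.
So Wb⁻¹ = kg⁻¹·m⁻²·s²·A.
Combining: cd·J·Wb⁻¹ = cd · (kg·m²·s⁻²) · (kg⁻¹·m⁻²·s²·A) = A·cd.

A·cd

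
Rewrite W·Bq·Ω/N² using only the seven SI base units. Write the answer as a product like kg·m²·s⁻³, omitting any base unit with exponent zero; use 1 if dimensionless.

m²·s⁻³·A⁻²

W = J/s (power = energy per time),
    = kg·m²·s⁻³.
Bq = 1/s = s⁻¹ (activity is decays per second).
N = kg·m/s² = kg·m·s⁻² (force = mass × acceleration).
So N⁻² = kg⁻²·m⁻²·s⁴.
Ω = V/A (resistance = voltage per current),
    = kg·m²·s⁻³·A⁻².
Combining: W·Bq·N⁻²·Ω = (kg·m²·s⁻³) · s⁻¹ · (kg⁻²·m⁻²·s⁴) · (kg·m²·s⁻³·A⁻²) = m²·s⁻³·A⁻².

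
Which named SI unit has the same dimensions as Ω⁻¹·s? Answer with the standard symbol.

Ω = V/A (resistance = voltage per current),
    = kg·m²·s⁻³·A⁻².
So Ω⁻¹ = kg⁻¹·m⁻²·s³·A².
Combining: Ω⁻¹·s = (kg⁻¹·m⁻²·s³·A²) · s = kg⁻¹·m⁻²·s⁴·A².
kg⁻¹·m⁻²·s⁴·A² is the base-SI form of the farad.

F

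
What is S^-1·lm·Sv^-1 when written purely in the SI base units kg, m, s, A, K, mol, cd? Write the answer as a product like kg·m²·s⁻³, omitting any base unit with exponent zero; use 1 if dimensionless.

kg·s⁻¹·A⁻²·cd

S = kg⁻¹·m⁻²·s³·A².
So S⁻¹ = kg·m²·s⁻³·A⁻².
lm = cd.
Sv = m²·s⁻².
So Sv⁻¹ = m⁻²·s².
Combining: S⁻¹·lm·Sv⁻¹ = (kg·m²·s⁻³·A⁻²) · cd · (m⁻²·s²) = kg·s⁻¹·A⁻²·cd.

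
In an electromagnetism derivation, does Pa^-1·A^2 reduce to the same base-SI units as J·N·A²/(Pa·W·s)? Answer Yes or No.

No

Left side:
  Pa = N/m² (pressure = force per area),
      = kg·m⁻¹·s⁻².
  So Pa⁻¹ = kg⁻¹·m·s².
  Combining: Pa⁻¹·A² = (kg⁻¹·m·s²) · A² = kg⁻¹·m·s²·A².
Right side:
  Pa = kg·m⁻¹·s⁻².
  So Pa⁻¹ = kg⁻¹·m·s².
  W = kg·m²·s⁻³.
  So W⁻¹ = kg⁻¹·m⁻²·s³.
  J = kg·m²·s⁻².
  N = kg·m·s⁻².
  Combining: Pa⁻¹·W⁻¹·s⁻¹·J·N·A² = (kg⁻¹·m·s²) · (kg⁻¹·m⁻²·s³) · s⁻¹ · (kg·m²·s⁻²) · (kg·m·s⁻²) · A² = m²·A².
Left is kg⁻¹·m·s²·A²; right is m²·A² — different.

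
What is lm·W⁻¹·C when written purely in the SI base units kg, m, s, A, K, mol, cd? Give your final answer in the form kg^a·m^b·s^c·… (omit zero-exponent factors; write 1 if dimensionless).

lm = cd·sr = cd (luminous flux; sr is dimensionless).
W = J/s (power = energy per time),
    = kg·m²·s⁻³.
So W⁻¹ = kg⁻¹·m⁻²·s³.
C = A·s = s·A (charge = current × time).
Combining: lm·W⁻¹·C = cd · (kg⁻¹·m⁻²·s³) · (s·A) = kg⁻¹·m⁻²·s⁴·A·cd.

kg⁻¹·m⁻²·s⁴·A·cd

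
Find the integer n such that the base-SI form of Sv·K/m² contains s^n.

-2

Sv = J/kg (equivalent dose = energy per mass),
    = m²·s⁻².
Combining: m⁻²·Sv·K = m⁻² · (m²·s⁻²) · K = s⁻²·K.
The exponent of s is -2.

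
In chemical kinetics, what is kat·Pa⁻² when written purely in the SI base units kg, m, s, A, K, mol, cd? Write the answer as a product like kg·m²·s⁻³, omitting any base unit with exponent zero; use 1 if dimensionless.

kg⁻²·m²·s³·mol

kat = mol/s = s⁻¹·mol (catalytic activity).
Pa = N/m² (pressure = force per area),
    = kg·m⁻¹·s⁻².
So Pa⁻² = kg⁻²·m²·s⁴.
Combining: kat·Pa⁻² = (s⁻¹·mol) · (kg⁻²·m²·s⁴) = kg⁻²·m²·s³·mol.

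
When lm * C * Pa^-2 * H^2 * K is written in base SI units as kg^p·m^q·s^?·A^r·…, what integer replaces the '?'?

1

lm = cd·sr = cd (luminous flux; sr is dimensionless).
C = A·s = s·A (charge = current × time).
Pa = N/m² (pressure = force per area),
    = kg·m⁻¹·s⁻².
So Pa⁻² = kg⁻²·m²·s⁴.
H = Wb/A (inductance = flux per current),
    = kg·m²·s⁻²·A⁻².
So H² = kg²·m⁴·s⁻⁴·A⁻⁴.
Combining: lm·C·Pa⁻²·H²·K = cd · (s·A) · (kg⁻²·m²·s⁴) · (kg²·m⁴·s⁻⁴·A⁻⁴) · K = m⁶·s·A⁻³·K·cd.
The exponent of s is 1.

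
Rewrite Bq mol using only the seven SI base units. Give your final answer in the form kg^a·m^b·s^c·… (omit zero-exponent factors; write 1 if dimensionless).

s⁻¹·mol

Bq = s⁻¹.
Combining: Bq·mol = s⁻¹ · mol = s⁻¹·mol.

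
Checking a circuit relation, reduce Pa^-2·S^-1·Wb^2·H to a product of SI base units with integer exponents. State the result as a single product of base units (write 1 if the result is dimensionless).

Pa = N/m² (pressure = force per area),
    = kg·m⁻¹·s⁻².
So Pa⁻² = kg⁻²·m²·s⁴.
S = 1/Ω (conductance is reciprocal resistance),
    = kg⁻¹·m⁻²·s³·A².
So S⁻¹ = kg·m²·s⁻³·A⁻².
Wb = V·s (flux: a volt is a weber per second),
    = kg·m²·s⁻²·A⁻¹.
So Wb² = kg²·m⁴·s⁻⁴·A⁻².
H = Wb/A (inductance = flux per current),
    = kg·m²·s⁻²·A⁻².
Combining: Pa⁻²·S⁻¹·Wb²·H = (kg⁻²·m²·s⁴) · (kg·m²·s⁻³·A⁻²) · (kg²·m⁴·s⁻⁴·A⁻²) · (kg·m²·s⁻²·A⁻²) = kg²·m¹⁰·s⁻⁵·A⁻⁶.

kg²·m¹⁰·s⁻⁵·A⁻⁶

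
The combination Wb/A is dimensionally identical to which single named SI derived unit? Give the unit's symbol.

H

Wb = V·s (flux: a volt is a weber per second),
    = kg·m²·s⁻²·A⁻¹.
Combining: Wb·A⁻¹ = (kg·m²·s⁻²·A⁻¹) · A⁻¹ = kg·m²·s⁻²·A⁻².
kg·m²·s⁻²·A⁻² is the base-SI form of the henry.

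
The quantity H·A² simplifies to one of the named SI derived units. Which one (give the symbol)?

J

H = Wb/A (inductance = flux per current),
    = kg·m²·s⁻²·A⁻².
Combining: H·A² = (kg·m²·s⁻²·A⁻²) · A² = kg·m²·s⁻².
kg·m²·s⁻² is the base-SI form of the joule.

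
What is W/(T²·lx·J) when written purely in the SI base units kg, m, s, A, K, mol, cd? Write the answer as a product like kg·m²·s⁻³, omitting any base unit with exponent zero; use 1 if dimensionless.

kg⁻²·m²·s³·A²·cd⁻¹

T = kg·s⁻²·A⁻¹.
So T⁻² = kg⁻²·s⁴·A².
lx = m⁻²·cd.
So lx⁻¹ = m²·cd⁻¹.
J = kg·m²·s⁻².
So J⁻¹ = kg⁻¹·m⁻²·s².
W = kg·m²·s⁻³.
Combining: T⁻²·lx⁻¹·J⁻¹·W = (kg⁻²·s⁴·A²) · (m²·cd⁻¹) · (kg⁻¹·m⁻²·s²) · (kg·m²·s⁻³) = kg⁻²·m²·s³·A²·cd⁻¹.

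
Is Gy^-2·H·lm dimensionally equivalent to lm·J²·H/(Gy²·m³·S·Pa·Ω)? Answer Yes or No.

Left side:
  Gy = J/kg (absorbed dose = energy per mass),
      = m²·s⁻².
  So Gy⁻² = m⁻⁴·s⁴.
  H = Wb/A (inductance = flux per current),
      = kg·m²·s⁻²·A⁻².
  lm = cd·sr = cd (luminous flux; sr is dimensionless).
  Combining: Gy⁻²·H·lm = (m⁻⁴·s⁴) · (kg·m²·s⁻²·A⁻²) · cd = kg·m⁻²·s²·A⁻²·cd.
Right side:
  Gy = J/kg (absorbed dose = energy per mass),
      = m²·s⁻².
  So Gy⁻² = m⁻⁴·s⁴.
  S = 1/Ω (conductance is reciprocal resistance),
      = kg⁻¹·m⁻²·s³·A².
  So S⁻¹ = kg·m²·s⁻³·A⁻².
  Pa = N/m² (pressure = force per area),
      = kg·m⁻¹·s⁻².
  So Pa⁻¹ = kg⁻¹·m·s².
  lm = cd·sr = cd (luminous flux; sr is dimensionless).
  Ω = V/A (resistance = voltage per current),
      = kg·m²·s⁻³·A⁻².
  So Ω⁻¹ = kg⁻¹·m⁻²·s³·A².
  J = N·m (work = force × distance),
      = kg·m²·s⁻².
  So J² = kg²·m⁴·s⁻⁴.
  H = Wb/A (inductance = flux per current),
      = kg·m²·s⁻²·A⁻².
  Combining: Gy⁻²·m⁻³·S⁻¹·Pa⁻¹·lm·Ω⁻¹·J²·H = (m⁻⁴·s⁴) · m⁻³ · (kg·m²·s⁻³·A⁻²) · (kg⁻¹·m·s²) · cd · (kg⁻¹·m⁻²·s³·A²) · (kg²·m⁴·s⁻⁴) · (kg·m²·s⁻²·A⁻²) = kg²·A⁻²·cd.
Left is kg·m⁻²·s²·A⁻²·cd; right is kg²·A⁻²·cd — different.

No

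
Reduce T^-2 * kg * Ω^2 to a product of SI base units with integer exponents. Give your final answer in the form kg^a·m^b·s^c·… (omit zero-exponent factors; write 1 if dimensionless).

kg·m⁴·s⁻²·A⁻²

T = kg·s⁻²·A⁻¹.
So T⁻² = kg⁻²·s⁴·A².
Ω = kg·m²·s⁻³·A⁻².
So Ω² = kg²·m⁴·s⁻⁶·A⁻⁴.
Combining: T⁻²·kg·Ω² = (kg⁻²·s⁴·A²) · kg · (kg²·m⁴·s⁻⁶·A⁻⁴) = kg·m⁴·s⁻²·A⁻².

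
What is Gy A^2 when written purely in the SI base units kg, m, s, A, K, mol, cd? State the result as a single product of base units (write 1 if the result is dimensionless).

Gy = J/kg (absorbed dose = energy per mass),
    = m²·s⁻².
Combining: Gy·A² = (m²·s⁻²) · A² = m²·s⁻²·A².

m²·s⁻²·A²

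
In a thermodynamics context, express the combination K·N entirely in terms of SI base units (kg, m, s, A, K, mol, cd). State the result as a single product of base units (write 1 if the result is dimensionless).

kg·m·s⁻²·K

N = kg·m/s² = kg·m·s⁻² (force = mass × acceleration).
Combining: K·N = K · (kg·m·s⁻²) = kg·m·s⁻²·K.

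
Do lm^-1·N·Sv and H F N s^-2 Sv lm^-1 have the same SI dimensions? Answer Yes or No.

Left side:
  lm = cd·sr = cd (luminous flux; sr is dimensionless).
  So lm⁻¹ = cd⁻¹.
  N = kg·m/s² = kg·m·s⁻² (force = mass × acceleration).
  Sv = J/kg (equivalent dose = energy per mass),
      = m²·s⁻².
  Combining: lm⁻¹·N·Sv = cd⁻¹ · (kg·m·s⁻²) · (m²·s⁻²) = kg·m³·s⁻⁴·cd⁻¹.
Right side:
  H = kg·m²·s⁻²·A⁻².
  F = kg⁻¹·m⁻²·s⁴·A².
  N = kg·m·s⁻².
  Sv = m²·s⁻².
  lm = cd.
  So lm⁻¹ = cd⁻¹.
  Combining: H·F·N·s⁻²·Sv·lm⁻¹ = (kg·m²·s⁻²·A⁻²) · (kg⁻¹·m⁻²·s⁴·A²) · (kg·m·s⁻²) · s⁻² · (m²·s⁻²) · cd⁻¹ = kg·m³·s⁻⁴·cd⁻¹.
Both reduce to kg·m³·s⁻⁴·cd⁻¹.

Yes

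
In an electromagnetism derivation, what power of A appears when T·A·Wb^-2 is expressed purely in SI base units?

2

T = kg·s⁻²·A⁻¹.
Wb = kg·m²·s⁻²·A⁻¹.
So Wb⁻² = kg⁻²·m⁻⁴·s⁴·A².
Combining: T·A·Wb⁻² = (kg·s⁻²·A⁻¹) · A · (kg⁻²·m⁻⁴·s⁴·A²) = kg⁻¹·m⁻⁴·s²·A².
The exponent of A is 2.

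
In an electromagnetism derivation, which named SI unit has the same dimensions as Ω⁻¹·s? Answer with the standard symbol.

Ω = V/A (resistance = voltage per current),
    = kg·m²·s⁻³·A⁻².
So Ω⁻¹ = kg⁻¹·m⁻²·s³·A².
Combining: Ω⁻¹·s = (kg⁻¹·m⁻²·s³·A²) · s = kg⁻¹·m⁻²·s⁴·A².
kg⁻¹·m⁻²·s⁴·A² is the base-SI form of the farad.

F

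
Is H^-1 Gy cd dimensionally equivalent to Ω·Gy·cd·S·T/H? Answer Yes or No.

No

Left side:
  H = kg·m²·s⁻²·A⁻².
  So H⁻¹ = kg⁻¹·m⁻²·s²·A².
  Gy = m²·s⁻².
  Combining: H⁻¹·Gy·cd = (kg⁻¹·m⁻²·s²·A²) · (m²·s⁻²) · cd = kg⁻¹·A²·cd.
Right side:
  Ω = V/A (resistance = voltage per current),
      = kg·m²·s⁻³·A⁻².
  Gy = J/kg (absorbed dose = energy per mass),
      = m²·s⁻².
  H = Wb/A (inductance = flux per current),
      = kg·m²·s⁻²·A⁻².
  So H⁻¹ = kg⁻¹·m⁻²·s²·A².
  S = 1/Ω (conductance is reciprocal resistance),
      = kg⁻¹·m⁻²·s³·A².
  T = Wb/m² (flux density = flux per area),
      = kg·s⁻²·A⁻¹.
  Combining: Ω·Gy·cd·H⁻¹·S·T = (kg·m²·s⁻³·A⁻²) · (m²·s⁻²) · cd · (kg⁻¹·m⁻²·s²·A²) · (kg⁻¹·m⁻²·s³·A²) · (kg·s⁻²·A⁻¹) = s⁻²·A·cd.
Left is kg⁻¹·A²·cd; right is s⁻²·A·cd — different.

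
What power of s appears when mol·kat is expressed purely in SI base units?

-1

kat = mol/s = s⁻¹·mol (catalytic activity).
Combining: mol·kat = mol · (s⁻¹·mol) = s⁻¹·mol².
The exponent of s is -1.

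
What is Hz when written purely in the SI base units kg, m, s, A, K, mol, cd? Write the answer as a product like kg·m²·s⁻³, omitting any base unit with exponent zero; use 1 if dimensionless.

s⁻¹

Hz = 1/s = s⁻¹ (frequency is cycles per second).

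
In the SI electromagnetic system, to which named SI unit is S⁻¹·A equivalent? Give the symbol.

V

S = 1/Ω (conductance is reciprocal resistance),
    = kg⁻¹·m⁻²·s³·A².
So S⁻¹ = kg·m²·s⁻³·A⁻².
Combining: S⁻¹·A = (kg·m²·s⁻³·A⁻²) · A = kg·m²·s⁻³·A⁻¹.
kg·m²·s⁻³·A⁻¹ is the base-SI form of the volt.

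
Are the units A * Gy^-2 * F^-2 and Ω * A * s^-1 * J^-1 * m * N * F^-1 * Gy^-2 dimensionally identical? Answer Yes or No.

Yes

Left side:
  Gy = m²·s⁻².
  So Gy⁻² = m⁻⁴·s⁴.
  F = kg⁻¹·m⁻²·s⁴·A².
  So F⁻² = kg²·m⁴·s⁻⁸·A⁻⁴.
  Combining: A·Gy⁻²·F⁻² = A · (m⁻⁴·s⁴) · (kg²·m⁴·s⁻⁸·A⁻⁴) = kg²·s⁻⁴·A⁻³.
Right side:
  Ω = V/A (resistance = voltage per current),
      = kg·m²·s⁻³·A⁻².
  J = N·m (work = force × distance),
      = kg·m²·s⁻².
  So J⁻¹ = kg⁻¹·m⁻²·s².
  N = kg·m/s² = kg·m·s⁻² (force = mass × acceleration).
  F = C/V (capacitance = charge per voltage),
      = A·s/(kg·m²·s⁻³·A⁻¹) (substituting C and V),
      = kg⁻¹·m⁻²·s⁴·A².
  So F⁻¹ = kg·m²·s⁻⁴·A⁻².
  Gy = J/kg (absorbed dose = energy per mass),
      = m²·s⁻².
  So Gy⁻² = m⁻⁴·s⁴.
  Combining: Ω·A·s⁻¹·J⁻¹·m·N·F⁻¹·Gy⁻² = (kg·m²·s⁻³·A⁻²) · A · s⁻¹ · (kg⁻¹·m⁻²·s²) · m · (kg·m·s⁻²) · (kg·m²·s⁻⁴·A⁻²) · (m⁻⁴·s⁴) = kg²·s⁻⁴·A⁻³.
Both reduce to kg²·s⁻⁴·A⁻³.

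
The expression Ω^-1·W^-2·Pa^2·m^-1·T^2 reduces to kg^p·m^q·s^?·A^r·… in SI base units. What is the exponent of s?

1

Ω = kg·m²·s⁻³·A⁻².
So Ω⁻¹ = kg⁻¹·m⁻²·s³·A².
W = kg·m²·s⁻³.
So W⁻² = kg⁻²·m⁻⁴·s⁶.
Pa = kg·m⁻¹·s⁻².
So Pa² = kg²·m⁻²·s⁻⁴.
T = kg·s⁻²·A⁻¹.
So T² = kg²·s⁻⁴·A⁻².
Combining: Ω⁻¹·W⁻²·Pa²·m⁻¹·T² = (kg⁻¹·m⁻²·s³·A²) · (kg⁻²·m⁻⁴·s⁶) · (kg²·m⁻²·s⁻⁴) · m⁻¹ · (kg²·s⁻⁴·A⁻²) = kg·m⁻⁹·s.
The exponent of s is 1.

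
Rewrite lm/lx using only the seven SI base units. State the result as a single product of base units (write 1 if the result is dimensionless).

lm = cd·sr = cd (luminous flux; sr is dimensionless).
lx = lm/m² (illuminance = luminous flux per area),
    = m⁻²·cd.
So lx⁻¹ = m²·cd⁻¹.
Combining: lm·lx⁻¹ = cd · (m²·cd⁻¹) = m².

m²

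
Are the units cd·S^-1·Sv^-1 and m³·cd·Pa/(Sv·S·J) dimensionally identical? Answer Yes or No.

Left side:
  S = kg⁻¹·m⁻²·s³·A².
  So S⁻¹ = kg·m²·s⁻³·A⁻².
  Sv = m²·s⁻².
  So Sv⁻¹ = m⁻²·s².
  Combining: cd·S⁻¹·Sv⁻¹ = cd · (kg·m²·s⁻³·A⁻²) · (m⁻²·s²) = kg·s⁻¹·A⁻²·cd.
Right side:
  Sv = m²·s⁻².
  So Sv⁻¹ = m⁻²·s².
  S = kg⁻¹·m⁻²·s³·A².
  So S⁻¹ = kg·m²·s⁻³·A⁻².
  J = kg·m²·s⁻².
  So J⁻¹ = kg⁻¹·m⁻²·s².
  Pa = kg·m⁻¹·s⁻².
  Combining: Sv⁻¹·S⁻¹·m³·cd·J⁻¹·Pa = (m⁻²·s²) · (kg·m²·s⁻³·A⁻²) · m³ · cd · (kg⁻¹·m⁻²·s²) · (kg·m⁻¹·s⁻²) = kg·s⁻¹·A⁻²·cd.
Both reduce to kg·s⁻¹·A⁻²·cd.

Yes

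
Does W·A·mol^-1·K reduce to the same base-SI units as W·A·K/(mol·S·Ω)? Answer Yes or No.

Left side:
  W = J/s (power = energy per time),
      = kg·m²·s⁻³.
  Combining: W·A·mol⁻¹·K = (kg·m²·s⁻³) · A · mol⁻¹ · K = kg·m²·s⁻³·A·K·mol⁻¹.
Right side:
  W = J/s (power = energy per time),
      = kg·m²·s⁻³.
  S = 1/Ω (conductance is reciprocal resistance),
      = kg⁻¹·m⁻²·s³·A².
  So S⁻¹ = kg·m²·s⁻³·A⁻².
  Ω = V/A (resistance = voltage per current),
      = kg·m²·s⁻³·A⁻².
  So Ω⁻¹ = kg⁻¹·m⁻²·s³·A².
  Combining: mol⁻¹·W·S⁻¹·A·Ω⁻¹·K = mol⁻¹ · (kg·m²·s⁻³) · (kg·m²·s⁻³·A⁻²) · A · (kg⁻¹·m⁻²·s³·A²) · K = kg·m²·s⁻³·A·K·mol⁻¹.
Both reduce to kg·m²·s⁻³·A·K·mol⁻¹.

Yes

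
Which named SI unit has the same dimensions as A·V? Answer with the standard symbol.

V = W/A (potential = power per current),
    = kg·m²·s⁻³·A⁻¹.
Combining: A·V = A · (kg·m²·s⁻³·A⁻¹) = kg·m²·s⁻³.
kg·m²·s⁻³ is the base-SI form of the watt.

W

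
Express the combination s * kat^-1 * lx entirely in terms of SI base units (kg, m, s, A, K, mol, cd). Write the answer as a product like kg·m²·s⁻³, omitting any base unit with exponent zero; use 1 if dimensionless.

m⁻²·s²·mol⁻¹·cd

kat = mol/s = s⁻¹·mol (catalytic activity).
So kat⁻¹ = s·mol⁻¹.
lx = lm/m² (illuminance = luminous flux per area),
    = m⁻²·cd.
Combining: s·kat⁻¹·lx = s · (s·mol⁻¹) · (m⁻²·cd) = m⁻²·s²·mol⁻¹·cd.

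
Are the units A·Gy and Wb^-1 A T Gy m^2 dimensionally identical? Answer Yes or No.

Yes

Left side:
  Gy = m²·s⁻².
  Combining: A·Gy = A · (m²·s⁻²) = m²·s⁻²·A.
Right side:
  Wb = V·s (flux: a volt is a weber per second),
      = kg·m²·s⁻²·A⁻¹.
  So Wb⁻¹ = kg⁻¹·m⁻²·s²·A.
  T = Wb/m² (flux density = flux per area),
      = kg·s⁻²·A⁻¹.
  Gy = J/kg (absorbed dose = energy per mass),
      = m²·s⁻².
  Combining: Wb⁻¹·A·T·Gy·m² = (kg⁻¹·m⁻²·s²·A) · A · (kg·s⁻²·A⁻¹) · (m²·s⁻²) · m² = m²·s⁻²·A.
Both reduce to m²·s⁻²·A.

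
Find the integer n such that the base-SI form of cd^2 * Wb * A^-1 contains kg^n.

Wb = kg·m²·s⁻²·A⁻¹.
Combining: cd²·Wb·A⁻¹ = cd² · (kg·m²·s⁻²·A⁻¹) · A⁻¹ = kg·m²·s⁻²·A⁻²·cd².
The exponent of kg is 1.

1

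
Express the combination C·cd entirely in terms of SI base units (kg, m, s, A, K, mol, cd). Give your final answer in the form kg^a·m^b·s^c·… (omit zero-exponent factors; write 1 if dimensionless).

s·A·cd

C = A·s = s·A (charge = current × time).
Combining: C·cd = (s·A) · cd = s·A·cd.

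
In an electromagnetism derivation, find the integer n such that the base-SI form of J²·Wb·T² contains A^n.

J = kg·m²·s⁻².
So J² = kg²·m⁴·s⁻⁴.
Wb = kg·m²·s⁻²·A⁻¹.
T = kg·s⁻²·A⁻¹.
So T² = kg²·s⁻⁴·A⁻².
Combining: J²·Wb·T² = (kg²·m⁴·s⁻⁴) · (kg·m²·s⁻²·A⁻¹) · (kg²·s⁻⁴·A⁻²) = kg⁵·m⁶·s⁻¹⁰·A⁻³.
The exponent of A is -3.

-3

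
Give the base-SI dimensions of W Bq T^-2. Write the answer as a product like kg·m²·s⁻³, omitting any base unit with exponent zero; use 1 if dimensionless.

W = J/s (power = energy per time),
    = kg·m²·s⁻³.
Bq = 1/s = s⁻¹ (activity is decays per second).
T = Wb/m² (flux density = flux per area),
    = kg·s⁻²·A⁻¹.
So T⁻² = kg⁻²·s⁴·A².
Combining: W·Bq·T⁻² = (kg·m²·s⁻³) · s⁻¹ · (kg⁻²·s⁴·A²) = kg⁻¹·m²·A².

kg⁻¹·m²·A²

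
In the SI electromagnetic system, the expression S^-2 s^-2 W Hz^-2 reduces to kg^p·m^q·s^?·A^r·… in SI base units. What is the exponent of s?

-9

S = 1/Ω (conductance is reciprocal resistance),
    = kg⁻¹·m⁻²·s³·A².
So S⁻² = kg²·m⁴·s⁻⁶·A⁻⁴.
W = J/s (power = energy per time),
    = kg·m²·s⁻³.
Hz = 1/s = s⁻¹ (frequency is cycles per second).
So Hz⁻² = s².
Combining: S⁻²·s⁻²·W·Hz⁻² = (kg²·m⁴·s⁻⁶·A⁻⁴) · s⁻² · (kg·m²·s⁻³) · s² = kg³·m⁶·s⁻⁹·A⁻⁴.
The exponent of s is -9.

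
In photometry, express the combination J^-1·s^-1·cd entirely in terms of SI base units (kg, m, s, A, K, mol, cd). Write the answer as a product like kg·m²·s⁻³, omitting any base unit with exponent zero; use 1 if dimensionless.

kg⁻¹·m⁻²·s·cd

J = N·m (work = force × distance),
    = kg·m²·s⁻².
So J⁻¹ = kg⁻¹·m⁻²·s².
Combining: J⁻¹·s⁻¹·cd = (kg⁻¹·m⁻²·s²) · s⁻¹ · cd = kg⁻¹·m⁻²·s·cd.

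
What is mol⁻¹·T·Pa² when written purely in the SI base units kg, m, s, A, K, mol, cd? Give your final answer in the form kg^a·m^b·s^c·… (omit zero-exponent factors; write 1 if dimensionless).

kg³·m⁻²·s⁻⁶·A⁻¹·mol⁻¹

T = Wb/m² (flux density = flux per area),
    = kg·s⁻²·A⁻¹.
Pa = N/m² (pressure = force per area),
    = kg·m⁻¹·s⁻².
So Pa² = kg²·m⁻²·s⁻⁴.
Combining: mol⁻¹·T·Pa² = mol⁻¹ · (kg·s⁻²·A⁻¹) · (kg²·m⁻²·s⁻⁴) = kg³·m⁻²·s⁻⁶·A⁻¹·mol⁻¹.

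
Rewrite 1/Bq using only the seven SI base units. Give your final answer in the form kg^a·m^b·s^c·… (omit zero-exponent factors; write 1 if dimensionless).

Bq = 1/s = s⁻¹ (activity is decays per second).
So Bq⁻¹ = s.

s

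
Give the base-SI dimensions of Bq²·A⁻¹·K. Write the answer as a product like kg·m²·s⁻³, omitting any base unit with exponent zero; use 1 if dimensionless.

s⁻²·A⁻¹·K

Bq = s⁻¹.
So Bq² = s⁻².
Combining: Bq²·A⁻¹·K = s⁻² · A⁻¹ · K = s⁻²·A⁻¹·K.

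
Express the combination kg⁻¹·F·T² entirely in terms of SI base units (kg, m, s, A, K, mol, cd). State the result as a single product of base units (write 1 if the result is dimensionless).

F = kg⁻¹·m⁻²·s⁴·A².
T = kg·s⁻²·A⁻¹.
So T² = kg²·s⁻⁴·A⁻².
Combining: kg⁻¹·F·T² = kg⁻¹ · (kg⁻¹·m⁻²·s⁴·A²) · (kg²·s⁻⁴·A⁻²) = m⁻².

m⁻²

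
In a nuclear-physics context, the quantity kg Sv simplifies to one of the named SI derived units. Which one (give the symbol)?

Sv = J/kg (equivalent dose = energy per mass),
    = m²·s⁻².
Combining: kg·Sv = kg · (m²·s⁻²) = kg·m²·s⁻².
kg·m²·s⁻² is the base-SI form of the joule.

J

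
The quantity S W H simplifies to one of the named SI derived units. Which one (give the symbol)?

J

S = kg⁻¹·m⁻²·s³·A².
W = kg·m²·s⁻³.
H = kg·m²·s⁻²·A⁻².
Combining: S·W·H = (kg⁻¹·m⁻²·s³·A²) · (kg·m²·s⁻³) · (kg·m²·s⁻²·A⁻²) = kg·m²·s⁻².
kg·m²·s⁻² is the base-SI form of the joule.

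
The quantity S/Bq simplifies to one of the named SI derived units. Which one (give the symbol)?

S = 1/Ω (conductance is reciprocal resistance),
    = kg⁻¹·m⁻²·s³·A².
Bq = 1/s = s⁻¹ (activity is decays per second).
So Bq⁻¹ = s.
Combining: S·Bq⁻¹ = (kg⁻¹·m⁻²·s³·A²) · s = kg⁻¹·m⁻²·s⁴·A².
kg⁻¹·m⁻²·s⁴·A² is the base-SI form of the farad.

F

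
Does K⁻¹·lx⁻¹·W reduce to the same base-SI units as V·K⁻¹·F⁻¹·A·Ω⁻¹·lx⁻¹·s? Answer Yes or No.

Yes

Left side:
  lx = lm/m² (illuminance = luminous flux per area),
      = m⁻²·cd.
  So lx⁻¹ = m²·cd⁻¹.
  W = J/s (power = energy per time),
      = kg·m²·s⁻³.
  Combining: K⁻¹·lx⁻¹·W = K⁻¹ · (m²·cd⁻¹) · (kg·m²·s⁻³) = kg·m⁴·s⁻³·K⁻¹·cd⁻¹.
Right side:
  V = W/A (potential = power per current),
      = kg·m²·s⁻³·A⁻¹.
  F = C/V (capacitance = charge per voltage),
      = A·s/(kg·m²·s⁻³·A⁻¹) (substituting C and V),
      = kg⁻¹·m⁻²·s⁴·A².
  So F⁻¹ = kg·m²·s⁻⁴·A⁻².
  Ω = V/A (resistance = voltage per current),
      = kg·m²·s⁻³·A⁻².
  So Ω⁻¹ = kg⁻¹·m⁻²·s³·A².
  lx = lm/m² (illuminance = luminous flux per area),
      = m⁻²·cd.
  So lx⁻¹ = m²·cd⁻¹.
  Combining: V·K⁻¹·F⁻¹·A·Ω⁻¹·lx⁻¹·s = (kg·m²·s⁻³·A⁻¹) · K⁻¹ · (kg·m²·s⁻⁴·A⁻²) · A · (kg⁻¹·m⁻²·s³·A²) · (m²·cd⁻¹) · s = kg·m⁴·s⁻³·K⁻¹·cd⁻¹.
Both reduce to kg·m⁴·s⁻³·K⁻¹·cd⁻¹.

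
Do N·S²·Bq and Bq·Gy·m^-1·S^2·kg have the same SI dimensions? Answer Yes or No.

Yes

Left side:
  N = kg·m·s⁻².
  S = kg⁻¹·m⁻²·s³·A².
  So S² = kg⁻²·m⁻⁴·s⁶·A⁴.
  Bq = s⁻¹.
  Combining: N·S²·Bq = (kg·m·s⁻²) · (kg⁻²·m⁻⁴·s⁶·A⁴) · s⁻¹ = kg⁻¹·m⁻³·s³·A⁴.
Right side:
  Bq = 1/s = s⁻¹ (activity is decays per second).
  Gy = J/kg (absorbed dose = energy per mass),
      = m²·s⁻².
  S = 1/Ω (conductance is reciprocal resistance),
      = kg⁻¹·m⁻²·s³·A².
  So S² = kg⁻²·m⁻⁴·s⁶·A⁴.
  Combining: Bq·Gy·m⁻¹·S²·kg = s⁻¹ · (m²·s⁻²) · m⁻¹ · (kg⁻²·m⁻⁴·s⁶·A⁴) · kg = kg⁻¹·m⁻³·s³·A⁴.
Both reduce to kg⁻¹·m⁻³·s³·A⁴.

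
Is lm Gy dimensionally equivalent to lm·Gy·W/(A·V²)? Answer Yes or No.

No

Left side:
  lm = cd.
  Gy = m²·s⁻².
  Combining: lm·Gy = cd · (m²·s⁻²) = m²·s⁻²·cd.
Right side:
  lm = cd.
  Gy = m²·s⁻².
  V = kg·m²·s⁻³·A⁻¹.
  So V⁻² = kg⁻²·m⁻⁴·s⁶·A².
  W = kg·m²·s⁻³.
  Combining: lm·Gy·A⁻¹·V⁻²·W = cd · (m²·s⁻²) · A⁻¹ · (kg⁻²·m⁻⁴·s⁶·A²) · (kg·m²·s⁻³) = kg⁻¹·s·A·cd.
Left is m²·s⁻²·cd; right is kg⁻¹·s·A·cd — different.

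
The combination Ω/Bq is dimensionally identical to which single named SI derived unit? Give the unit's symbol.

Bq = s⁻¹.
So Bq⁻¹ = s.
Ω = kg·m²·s⁻³·A⁻².
Combining: Bq⁻¹·Ω = s · (kg·m²·s⁻³·A⁻²) = kg·m²·s⁻²·A⁻².
kg·m²·s⁻²·A⁻² is the base-SI form of the henry.

H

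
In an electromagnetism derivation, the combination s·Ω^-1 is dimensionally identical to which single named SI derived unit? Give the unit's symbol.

F

Ω = V/A (resistance = voltage per current),
    = kg·m²·s⁻³·A⁻².
So Ω⁻¹ = kg⁻¹·m⁻²·s³·A².
Combining: s·Ω⁻¹ = s · (kg⁻¹·m⁻²·s³·A²) = kg⁻¹·m⁻²·s⁴·A².
kg⁻¹·m⁻²·s⁴·A² is the base-SI form of the farad.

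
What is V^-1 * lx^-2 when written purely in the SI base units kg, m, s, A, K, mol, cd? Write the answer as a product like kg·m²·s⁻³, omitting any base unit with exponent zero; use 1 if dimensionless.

kg⁻¹·m²·s³·A·cd⁻²

V = W/A (potential = power per current),
    = kg·m²·s⁻³·A⁻¹.
So V⁻¹ = kg⁻¹·m⁻²·s³·A.
lx = lm/m² (illuminance = luminous flux per area),
    = m⁻²·cd.
So lx⁻² = m⁴·cd⁻².
Combining: V⁻¹·lx⁻² = (kg⁻¹·m⁻²·s³·A) · (m⁴·cd⁻²) = kg⁻¹·m²·s³·A·cd⁻².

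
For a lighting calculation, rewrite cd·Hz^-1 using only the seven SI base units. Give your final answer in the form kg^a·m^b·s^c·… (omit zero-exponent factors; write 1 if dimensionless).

s·cd

Hz = s⁻¹.
So Hz⁻¹ = s.
Combining: cd·Hz⁻¹ = cd · s = s·cd.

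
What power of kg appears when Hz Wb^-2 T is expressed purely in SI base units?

-1

Hz = 1/s = s⁻¹ (frequency is cycles per second).
Wb = V·s (flux: a volt is a weber per second),
    = kg·m²·s⁻²·A⁻¹.
So Wb⁻² = kg⁻²·m⁻⁴·s⁴·A².
T = Wb/m² (flux density = flux per area),
    = kg·s⁻²·A⁻¹.
Combining: Hz·Wb⁻²·T = s⁻¹ · (kg⁻²·m⁻⁴·s⁴·A²) · (kg·s⁻²·A⁻¹) = kg⁻¹·m⁻⁴·s·A.
The exponent of kg is -1.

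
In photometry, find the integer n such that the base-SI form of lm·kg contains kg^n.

1

lm = cd·sr = cd (luminous flux; sr is dimensionless).
Combining: lm·kg = cd · kg = kg·cd.
The exponent of kg is 1.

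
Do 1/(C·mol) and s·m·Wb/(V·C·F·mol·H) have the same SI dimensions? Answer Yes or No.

Left side:
  C = A·s = s·A (charge = current × time).
  So C⁻¹ = s⁻¹·A⁻¹.
  Combining: C⁻¹·mol⁻¹ = (s⁻¹·A⁻¹) · mol⁻¹ = s⁻¹·A⁻¹·mol⁻¹.
Right side:
  V = W/A (potential = power per current),
      = kg·m²·s⁻³·A⁻¹.
  So V⁻¹ = kg⁻¹·m⁻²·s³·A.
  C = A·s = s·A (charge = current × time).
  So C⁻¹ = s⁻¹·A⁻¹.
  F = C/V (capacitance = charge per voltage),
      = A·s/(kg·m²·s⁻³·A⁻¹) (substituting C and V),
      = kg⁻¹·m⁻²·s⁴·A².
  So F⁻¹ = kg·m²·s⁻⁴·A⁻².
  Wb = V·s (flux: a volt is a weber per second),
      = kg·m²·s⁻²·A⁻¹.
  H = Wb/A (inductance = flux per current),
      = kg·m²·s⁻²·A⁻².
  So H⁻¹ = kg⁻¹·m⁻²·s²·A².
  Combining: V⁻¹·s·m·C⁻¹·F⁻¹·Wb·mol⁻¹·H⁻¹ = (kg⁻¹·m⁻²·s³·A) · s · m · (s⁻¹·A⁻¹) · (kg·m²·s⁻⁴·A⁻²) · (kg·m²·s⁻²·A⁻¹) · mol⁻¹ · (kg⁻¹·m⁻²·s²·A²) = m·s⁻¹·A⁻¹·mol⁻¹.
Left is s⁻¹·A⁻¹·mol⁻¹; right is m·s⁻¹·A⁻¹·mol⁻¹ — different.

No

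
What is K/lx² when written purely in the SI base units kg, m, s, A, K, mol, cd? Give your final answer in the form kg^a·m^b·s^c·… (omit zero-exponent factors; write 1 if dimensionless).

lx = lm/m² (illuminance = luminous flux per area),
    = m⁻²·cd.
So lx⁻² = m⁴·cd⁻².
Combining: K·lx⁻² = K · (m⁴·cd⁻²) = m⁴·K·cd⁻².

m⁴·K·cd⁻²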